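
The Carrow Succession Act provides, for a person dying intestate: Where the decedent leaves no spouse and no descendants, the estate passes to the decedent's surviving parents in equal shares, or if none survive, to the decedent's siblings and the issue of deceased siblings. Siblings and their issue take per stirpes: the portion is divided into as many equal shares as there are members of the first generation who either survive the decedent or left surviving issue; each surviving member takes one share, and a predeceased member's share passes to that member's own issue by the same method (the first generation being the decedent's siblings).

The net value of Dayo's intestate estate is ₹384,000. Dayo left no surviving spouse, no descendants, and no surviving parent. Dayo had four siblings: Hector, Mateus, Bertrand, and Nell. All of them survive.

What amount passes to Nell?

Nell receives ₹96,000.

The entire ₹384,000 passes to the siblings and their issue.
That amount (₹384,000) is divided into 4 shares of ₹96,000: Hector, Mateus, Bertrand, and Nell each take ₹96,000.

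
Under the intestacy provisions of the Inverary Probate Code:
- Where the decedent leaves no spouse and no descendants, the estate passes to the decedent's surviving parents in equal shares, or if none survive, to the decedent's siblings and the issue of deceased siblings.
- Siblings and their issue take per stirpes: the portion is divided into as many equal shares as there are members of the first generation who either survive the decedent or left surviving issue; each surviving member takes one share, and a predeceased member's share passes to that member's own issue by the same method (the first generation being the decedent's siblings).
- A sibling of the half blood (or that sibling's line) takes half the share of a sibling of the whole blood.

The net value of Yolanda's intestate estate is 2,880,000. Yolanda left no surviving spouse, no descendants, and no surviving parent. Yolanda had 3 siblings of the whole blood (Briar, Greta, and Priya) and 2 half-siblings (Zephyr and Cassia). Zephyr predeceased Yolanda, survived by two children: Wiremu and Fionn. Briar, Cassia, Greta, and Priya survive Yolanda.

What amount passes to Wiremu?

Wiremu receives 180,000.

The entire 2,880,000 passes to the siblings and their issue.
Counting each half-blood sibling's line as half a unit, there are 4 units in 2,880,000, so one unit is 720,000. Whole-blood lines (Briar, Greta, and Priya) take 720,000 each; half-blood lines (Zephyr and Cassia) take 360,000 each.
Zephyr's share (360,000) is divided into 2 shares of 180,000: Wiremu and Fionn each take 180,000.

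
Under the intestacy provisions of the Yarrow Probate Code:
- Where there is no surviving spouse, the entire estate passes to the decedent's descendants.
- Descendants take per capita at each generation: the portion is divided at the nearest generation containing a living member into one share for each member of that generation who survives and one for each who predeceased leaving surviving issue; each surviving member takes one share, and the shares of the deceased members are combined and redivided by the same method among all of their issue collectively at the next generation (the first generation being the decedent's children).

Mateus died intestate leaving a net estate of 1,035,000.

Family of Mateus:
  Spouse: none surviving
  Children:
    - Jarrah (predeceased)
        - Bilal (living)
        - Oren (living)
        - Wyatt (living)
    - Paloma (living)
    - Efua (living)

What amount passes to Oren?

The entire 1,035,000 passes to the descendants.
That amount (1,035,000) is divided at the children's generation into 3 shares of 345,000. Paloma and Efua each take 345,000. The remaining share for the deceased Jarrah (345,000) is carried to the next generation.
That pool (345,000) is divided at the grandchildren's generation equally among Bilal, Oren, and Wyatt: 115,000 each.

Oren receives 115,000.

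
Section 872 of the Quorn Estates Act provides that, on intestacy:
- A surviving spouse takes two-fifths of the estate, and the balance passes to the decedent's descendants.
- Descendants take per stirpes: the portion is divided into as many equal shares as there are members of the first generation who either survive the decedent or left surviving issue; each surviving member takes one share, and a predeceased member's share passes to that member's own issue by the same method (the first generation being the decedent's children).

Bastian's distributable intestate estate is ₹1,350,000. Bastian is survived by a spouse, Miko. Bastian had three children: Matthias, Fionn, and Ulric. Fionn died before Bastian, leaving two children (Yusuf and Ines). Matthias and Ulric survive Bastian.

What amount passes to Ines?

Ines receives ₹135,000.

Miko takes two-fifths of ₹1,350,000 = ₹540,000. The remaining ₹810,000 passes to the descendants.
The descendants' portion (₹810,000) is divided into 3 shares of ₹270,000: Matthias and Ulric each take ₹270,000; Fionn's ₹270,000 share passes to Fionn's issue.
Fionn's share (₹270,000) is divided into 2 shares of ₹135,000: Yusuf and Ines each take ₹135,000.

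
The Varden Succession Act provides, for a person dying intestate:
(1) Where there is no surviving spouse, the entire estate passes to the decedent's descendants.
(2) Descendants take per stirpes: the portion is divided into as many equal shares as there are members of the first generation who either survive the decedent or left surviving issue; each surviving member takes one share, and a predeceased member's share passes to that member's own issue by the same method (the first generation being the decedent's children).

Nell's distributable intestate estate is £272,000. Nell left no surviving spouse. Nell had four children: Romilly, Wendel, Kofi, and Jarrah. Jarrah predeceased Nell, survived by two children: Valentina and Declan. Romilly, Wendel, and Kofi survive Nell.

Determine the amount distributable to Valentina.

Valentina receives £34,000.

The entire £272,000 passes to the descendants.
That amount (£272,000) is divided into 4 shares of £68,000: Romilly, Wendel, and Kofi each take £68,000; Jarrah's £68,000 share passes to Jarrah's issue.
Jarrah's share (£68,000) is divided into 2 shares of £34,000: Valentina and Declan each take £34,000.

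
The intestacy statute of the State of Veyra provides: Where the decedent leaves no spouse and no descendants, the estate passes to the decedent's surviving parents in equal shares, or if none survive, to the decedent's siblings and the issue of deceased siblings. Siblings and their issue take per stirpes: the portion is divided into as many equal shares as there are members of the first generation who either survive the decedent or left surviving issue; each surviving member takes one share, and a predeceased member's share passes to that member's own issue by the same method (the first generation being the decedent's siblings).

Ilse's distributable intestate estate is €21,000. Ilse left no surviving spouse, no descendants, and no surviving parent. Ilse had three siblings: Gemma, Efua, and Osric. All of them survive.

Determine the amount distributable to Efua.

The entire €21,000 passes to the siblings and their issue.
That amount (€21,000) is divided into 3 shares of €7,000: Gemma, Efua, and Osric each take €7,000.

Efua receives €7,000.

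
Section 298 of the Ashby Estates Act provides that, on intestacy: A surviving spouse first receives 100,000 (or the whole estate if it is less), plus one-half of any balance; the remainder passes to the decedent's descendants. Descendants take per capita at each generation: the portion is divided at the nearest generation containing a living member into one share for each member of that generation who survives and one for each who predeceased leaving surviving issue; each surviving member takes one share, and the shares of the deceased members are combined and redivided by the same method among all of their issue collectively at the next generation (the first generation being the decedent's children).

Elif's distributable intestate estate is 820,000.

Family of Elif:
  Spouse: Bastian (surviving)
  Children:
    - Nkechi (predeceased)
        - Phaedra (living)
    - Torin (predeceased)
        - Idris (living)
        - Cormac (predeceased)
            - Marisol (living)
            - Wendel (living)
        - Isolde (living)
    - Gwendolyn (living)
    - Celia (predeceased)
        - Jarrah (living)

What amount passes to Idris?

Idris receives 54,000.

Bastian first takes 100,000, leaving a balance of 720,000. Bastian then takes one-half of the balance (360,000), for a total of 460,000. The remaining 360,000 passes to the descendants.
The descendants' portion (360,000) is divided at the children's generation into 4 shares of 90,000. Gwendolyn takes 90,000. The 3 shares of the deceased (Nkechi, Torin, and Celia) are combined into a pool of 270,000.
That pool (270,000) is divided at the grandchildren's generation into 5 shares of 54,000. Phaedra, Idris, Isolde, and Jarrah each take 54,000. The remaining share for the deceased Cormac (54,000) is carried to the next generation.
That pool (54,000) is divided at the great-grandchildren's generation equally among Marisol and Wendel: 27,000 each.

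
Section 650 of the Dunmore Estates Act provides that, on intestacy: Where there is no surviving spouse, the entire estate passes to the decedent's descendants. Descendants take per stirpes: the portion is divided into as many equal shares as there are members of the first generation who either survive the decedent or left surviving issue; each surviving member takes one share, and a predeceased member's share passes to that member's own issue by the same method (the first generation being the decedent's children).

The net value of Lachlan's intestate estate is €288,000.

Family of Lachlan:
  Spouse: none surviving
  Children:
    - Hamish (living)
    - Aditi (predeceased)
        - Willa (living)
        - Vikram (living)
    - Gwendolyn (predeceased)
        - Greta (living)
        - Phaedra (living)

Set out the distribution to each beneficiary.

Hamish: €96,000; Willa: €48,000; Vikram: €48,000; Greta: €48,000; Phaedra: €48,000

The entire €288,000 passes to the descendants.
That amount (€288,000) is divided into 3 shares of €96,000: Hamish takes €96,000; Aditi's €96,000 share passes to Aditi's issue; Gwendolyn's €96,000 share passes to Gwendolyn's issue.
Aditi's share (€96,000) is divided into 2 shares of €48,000: Willa and Vikram each take €48,000.
Gwendolyn's share (€96,000) is divided into 2 shares of €48,000: Greta and Phaedra each take €48,000.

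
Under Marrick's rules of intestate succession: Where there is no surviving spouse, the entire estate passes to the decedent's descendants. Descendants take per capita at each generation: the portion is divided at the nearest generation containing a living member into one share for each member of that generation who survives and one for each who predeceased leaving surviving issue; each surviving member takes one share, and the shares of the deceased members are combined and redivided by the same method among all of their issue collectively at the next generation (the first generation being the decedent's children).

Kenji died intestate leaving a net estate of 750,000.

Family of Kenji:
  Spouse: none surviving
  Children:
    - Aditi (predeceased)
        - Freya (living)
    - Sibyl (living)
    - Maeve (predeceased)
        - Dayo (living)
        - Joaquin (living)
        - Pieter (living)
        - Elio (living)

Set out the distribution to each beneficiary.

The entire 750,000 passes to the descendants.
That amount (750,000) is divided at the children's generation into 3 shares of 250,000. Sibyl takes 250,000. The 2 shares of the deceased (Aditi and Maeve) are combined into a pool of 500,000.
That pool (500,000) is divided at the grandchildren's generation equally among Freya, Dayo, Joaquin, Pieter, and Elio: 100,000 each.

Freya: 100,000; Sibyl: 250,000; Dayo: 100,000; Joaquin: 100,000; Pieter: 100,000; Elio: 100,000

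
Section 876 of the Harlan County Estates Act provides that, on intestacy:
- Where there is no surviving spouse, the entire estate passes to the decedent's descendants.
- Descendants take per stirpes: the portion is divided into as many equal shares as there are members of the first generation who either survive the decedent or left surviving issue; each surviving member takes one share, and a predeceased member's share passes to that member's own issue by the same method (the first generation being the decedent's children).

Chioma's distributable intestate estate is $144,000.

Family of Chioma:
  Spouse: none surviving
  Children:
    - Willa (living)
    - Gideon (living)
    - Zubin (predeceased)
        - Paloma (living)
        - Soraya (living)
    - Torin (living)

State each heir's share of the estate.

Willa: $36,000; Gideon: $36,000; Paloma: $18,000; Soraya: $18,000; Torin: $36,000

The entire $144,000 passes to the descendants.
That amount ($144,000) is divided into 4 shares of $36,000: Willa, Gideon, and Torin each take $36,000; Zubin's $36,000 share passes to Zubin's issue.
Zubin's share ($36,000) is divided into 2 shares of $18,000: Paloma and Soraya each take $18,000.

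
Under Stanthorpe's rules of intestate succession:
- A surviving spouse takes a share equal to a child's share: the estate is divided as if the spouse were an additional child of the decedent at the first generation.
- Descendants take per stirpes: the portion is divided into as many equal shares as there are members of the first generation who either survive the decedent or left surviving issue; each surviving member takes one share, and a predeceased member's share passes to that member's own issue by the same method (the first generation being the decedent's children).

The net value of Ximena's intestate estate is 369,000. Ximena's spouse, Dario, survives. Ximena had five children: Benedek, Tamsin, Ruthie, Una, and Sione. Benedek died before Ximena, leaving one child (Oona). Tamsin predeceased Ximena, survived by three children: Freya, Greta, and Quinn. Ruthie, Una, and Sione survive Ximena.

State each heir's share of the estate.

The spouse counts as an additional share at the children's level, so there are 6 primary shares of 61,500. Dario takes one such share (61,500).
The children's combined portion (307,500) is divided into 5 shares of 61,500: Ruthie, Una, and Sione each take 61,500; Benedek's 61,500 share passes to Benedek's issue; Tamsin's 61,500 share passes to Tamsin's issue.
Benedek's share (61,500) passes entirely to Oona.
Tamsin's share (61,500) is divided into 3 shares of 20,500: Freya, Greta, and Quinn each take 20,500.

Dario: 61,500; Oona: 61,500; Freya: 20,500; Greta: 20,500; Quinn: 20,500; Ruthie: 61,500; Una: 61,500; Sione: 61,500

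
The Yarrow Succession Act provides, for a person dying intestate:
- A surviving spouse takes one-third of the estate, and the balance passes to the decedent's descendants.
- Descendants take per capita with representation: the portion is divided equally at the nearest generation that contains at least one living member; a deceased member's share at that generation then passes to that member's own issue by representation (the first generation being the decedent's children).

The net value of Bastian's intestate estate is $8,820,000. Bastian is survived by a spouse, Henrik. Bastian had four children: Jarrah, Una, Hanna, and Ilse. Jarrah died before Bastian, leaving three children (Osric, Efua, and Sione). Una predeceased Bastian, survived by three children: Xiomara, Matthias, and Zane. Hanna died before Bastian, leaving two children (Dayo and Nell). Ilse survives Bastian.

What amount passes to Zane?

Zane receives $490,000.

Henrik takes one-third of $8,820,000 = $2,940,000. The remaining $5,880,000 passes to the descendants.
The descendants' portion ($5,880,000) is divided into 4 shares of $1,470,000: Ilse takes $1,470,000; Jarrah's $1,470,000 share passes to Jarrah's issue; Una's $1,470,000 share passes to Una's issue; Hanna's $1,470,000 share passes to Hanna's issue.
Jarrah's share ($1,470,000) is divided into 3 shares of $490,000: Osric, Efua, and Sione each take $490,000.
Una's share ($1,470,000) is divided into 3 shares of $490,000: Xiomara, Matthias, and Zane each take $490,000.
Hanna's share ($1,470,000) is divided into 2 shares of $735,000: Dayo and Nell each take $735,000.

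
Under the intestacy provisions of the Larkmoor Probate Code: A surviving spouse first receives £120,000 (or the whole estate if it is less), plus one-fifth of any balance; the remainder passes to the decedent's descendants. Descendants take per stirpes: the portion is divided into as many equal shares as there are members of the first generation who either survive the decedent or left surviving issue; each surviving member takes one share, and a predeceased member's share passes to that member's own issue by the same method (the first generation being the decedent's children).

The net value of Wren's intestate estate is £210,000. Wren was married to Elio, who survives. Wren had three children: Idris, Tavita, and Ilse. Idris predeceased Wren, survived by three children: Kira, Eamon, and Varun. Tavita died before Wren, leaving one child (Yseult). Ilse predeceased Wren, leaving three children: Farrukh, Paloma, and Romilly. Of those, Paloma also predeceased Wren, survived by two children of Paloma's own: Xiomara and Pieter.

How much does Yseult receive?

Elio first takes £120,000, leaving a balance of £90,000. Elio then takes one-fifth of the balance (£18,000), for a total of £138,000. The remaining £72,000 passes to the descendants.
The descendants' portion (£72,000) is divided into 3 shares of £24,000: Idris's £24,000 share passes to Idris's issue; Tavita's £24,000 share passes to Tavita's issue; Ilse's £24,000 share passes to Ilse's issue.
Idris's share (£24,000) is divided into 3 shares of £8,000: Kira, Eamon, and Varun each take £8,000.
Tavita's share (£24,000) passes entirely to Yseult.
Ilse's share (£24,000) is divided into 3 shares of £8,000: Farrukh and Romilly each take £8,000; Paloma's £8,000 share passes to Paloma's issue.
Paloma's share (£8,000) is divided into 2 shares of £4,000: Xiomara and Pieter each take £4,000.

Yseult receives £24,000.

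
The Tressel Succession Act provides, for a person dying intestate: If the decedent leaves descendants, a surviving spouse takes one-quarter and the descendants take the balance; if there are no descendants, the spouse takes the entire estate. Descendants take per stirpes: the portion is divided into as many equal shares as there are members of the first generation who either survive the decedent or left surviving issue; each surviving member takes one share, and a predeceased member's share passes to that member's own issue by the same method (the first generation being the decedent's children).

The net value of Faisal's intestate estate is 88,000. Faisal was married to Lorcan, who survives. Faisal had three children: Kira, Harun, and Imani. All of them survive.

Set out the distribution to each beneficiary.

Lorcan: 22,000; Kira: 22,000; Harun: 22,000; Imani: 22,000

Lorcan takes one-quarter of 88,000 = 22,000. The remaining 66,000 passes to the descendants.
The descendants' portion (66,000) is divided into 3 shares of 22,000: Kira, Harun, and Imani each take 22,000.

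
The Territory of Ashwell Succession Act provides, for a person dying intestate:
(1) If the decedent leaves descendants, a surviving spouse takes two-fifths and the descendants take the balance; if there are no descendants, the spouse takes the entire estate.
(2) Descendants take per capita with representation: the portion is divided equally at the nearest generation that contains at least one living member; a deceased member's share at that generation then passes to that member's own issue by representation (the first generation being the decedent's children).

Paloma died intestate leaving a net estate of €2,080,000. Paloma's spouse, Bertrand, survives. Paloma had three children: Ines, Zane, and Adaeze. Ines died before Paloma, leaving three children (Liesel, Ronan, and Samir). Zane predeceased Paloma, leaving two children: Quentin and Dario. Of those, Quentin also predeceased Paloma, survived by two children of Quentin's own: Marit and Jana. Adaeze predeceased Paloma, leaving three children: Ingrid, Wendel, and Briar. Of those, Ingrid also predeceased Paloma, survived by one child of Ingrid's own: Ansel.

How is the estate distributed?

Bertrand takes two-fifths of €2,080,000 = €832,000. The remaining €1,248,000 passes to the descendants.
No child survives, so the initial division is made at the grandchildren's generation.
The descendants' portion (€1,248,000) is divided into 8 shares of €156,000: Liesel, Ronan, Samir, Dario, Wendel, and Briar each take €156,000; Quentin's €156,000 share passes to Quentin's issue; Ingrid's €156,000 share passes to Ingrid's issue.
Quentin's share (€156,000) is divided into 2 shares of €78,000: Marit and Jana each take €78,000.
Ingrid's share (€156,000) passes entirely to Ansel.

Bertrand: €832,000; Liesel: €156,000; Ronan: €156,000; Samir: €156,000; Marit: €78,000; Jana: €78,000; Dario: €156,000; Ansel: €156,000; Wendel: €156,000; Briar: €156,000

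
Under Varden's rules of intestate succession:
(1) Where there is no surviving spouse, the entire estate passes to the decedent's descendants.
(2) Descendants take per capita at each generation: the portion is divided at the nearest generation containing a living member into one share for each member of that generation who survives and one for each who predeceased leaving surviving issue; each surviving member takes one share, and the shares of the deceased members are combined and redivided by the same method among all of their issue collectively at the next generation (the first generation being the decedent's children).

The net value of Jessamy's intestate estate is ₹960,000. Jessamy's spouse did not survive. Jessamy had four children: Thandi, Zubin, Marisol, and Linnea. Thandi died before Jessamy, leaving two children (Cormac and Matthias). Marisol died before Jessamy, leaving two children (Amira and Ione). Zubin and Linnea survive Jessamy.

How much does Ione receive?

The entire ₹960,000 passes to the descendants.
That amount (₹960,000) is divided at the children's generation into 4 shares of ₹240,000. Zubin and Linnea each take ₹240,000. The 2 shares of the deceased (Thandi and Marisol) are combined into a pool of ₹480,000.
That pool (₹480,000) is divided at the grandchildren's generation equally among Cormac, Matthias, Amira, and Ione: ₹120,000 each.

Ione receives ₹120,000.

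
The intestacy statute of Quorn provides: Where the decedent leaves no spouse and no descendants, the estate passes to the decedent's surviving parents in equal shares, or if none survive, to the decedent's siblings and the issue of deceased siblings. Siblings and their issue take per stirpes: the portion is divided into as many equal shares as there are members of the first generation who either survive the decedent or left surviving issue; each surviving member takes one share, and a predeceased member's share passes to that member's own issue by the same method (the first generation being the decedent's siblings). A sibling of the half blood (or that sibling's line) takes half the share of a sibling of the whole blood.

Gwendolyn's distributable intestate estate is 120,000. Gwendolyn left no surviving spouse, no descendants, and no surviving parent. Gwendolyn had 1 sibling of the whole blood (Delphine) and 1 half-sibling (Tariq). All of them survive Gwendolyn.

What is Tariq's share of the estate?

The entire 120,000 passes to the siblings and their issue.
Counting each half-blood sibling's line as half a unit, there are 3/2 units in 120,000, so one unit is 80,000. Whole-blood lines (Delphine) take 80,000 each; half-blood lines (Tariq) take 40,000 each.

Tariq receives 40,000.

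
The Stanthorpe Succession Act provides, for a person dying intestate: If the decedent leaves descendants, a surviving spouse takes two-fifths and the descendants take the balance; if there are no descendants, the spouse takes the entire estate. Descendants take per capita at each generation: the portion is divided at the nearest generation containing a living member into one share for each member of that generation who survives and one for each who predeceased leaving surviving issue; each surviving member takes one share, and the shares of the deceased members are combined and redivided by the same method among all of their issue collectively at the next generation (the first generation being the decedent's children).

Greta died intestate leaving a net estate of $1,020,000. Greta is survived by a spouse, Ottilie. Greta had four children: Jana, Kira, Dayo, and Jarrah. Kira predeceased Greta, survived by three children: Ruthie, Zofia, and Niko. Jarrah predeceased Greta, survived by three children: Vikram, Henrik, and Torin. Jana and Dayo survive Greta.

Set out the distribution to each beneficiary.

Ottilie takes two-fifths of $1,020,000 = $408,000. The remaining $612,000 passes to the descendants.
The descendants' portion ($612,000) is divided at the children's generation into 4 shares of $153,000. Jana and Dayo each take $153,000. The 2 shares of the deceased (Kira and Jarrah) are combined into a pool of $306,000.
That pool ($306,000) is divided at the grandchildren's generation equally among Ruthie, Zofia, Niko, Vikram, Henrik, and Torin: $51,000 each.

Ottilie: $408,000; Jana: $153,000; Ruthie: $51,000; Zofia: $51,000; Niko: $51,000; Dayo: $153,000; Vikram: $51,000; Henrik: $51,000; Torin: $51,000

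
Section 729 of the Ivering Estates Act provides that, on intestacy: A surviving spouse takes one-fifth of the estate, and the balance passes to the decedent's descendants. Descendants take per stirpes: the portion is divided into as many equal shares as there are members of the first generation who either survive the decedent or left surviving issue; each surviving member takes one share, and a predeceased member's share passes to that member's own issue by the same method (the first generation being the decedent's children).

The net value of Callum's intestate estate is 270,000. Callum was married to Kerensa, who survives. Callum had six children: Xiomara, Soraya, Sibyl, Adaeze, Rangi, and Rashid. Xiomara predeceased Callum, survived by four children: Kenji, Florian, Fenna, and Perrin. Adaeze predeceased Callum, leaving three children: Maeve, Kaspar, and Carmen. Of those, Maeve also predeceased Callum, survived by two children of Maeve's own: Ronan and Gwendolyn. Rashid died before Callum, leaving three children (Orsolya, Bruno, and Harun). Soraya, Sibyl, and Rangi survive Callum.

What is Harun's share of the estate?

Harun receives 12,000.

Kerensa takes one-fifth of 270,000 = 54,000. The remaining 216,000 passes to the descendants.
The descendants' portion (216,000) is divided into 6 shares of 36,000: Soraya, Sibyl, and Rangi each take 36,000; Xiomara's 36,000 share passes to Xiomara's issue; Adaeze's 36,000 share passes to Adaeze's issue; Rashid's 36,000 share passes to Rashid's issue.
Xiomara's share (36,000) is divided into 4 shares of 9,000: Kenji, Florian, Fenna, and Perrin each take 9,000.
Adaeze's share (36,000) is divided into 3 shares of 12,000: Kaspar and Carmen each take 12,000; Maeve's 12,000 share passes to Maeve's issue.
Maeve's share (12,000) is divided into 2 shares of 6,000: Ronan and Gwendolyn each take 6,000.
Rashid's share (36,000) is divided into 3 shares of 12,000: Orsolya, Bruno, and Harun each take 12,000.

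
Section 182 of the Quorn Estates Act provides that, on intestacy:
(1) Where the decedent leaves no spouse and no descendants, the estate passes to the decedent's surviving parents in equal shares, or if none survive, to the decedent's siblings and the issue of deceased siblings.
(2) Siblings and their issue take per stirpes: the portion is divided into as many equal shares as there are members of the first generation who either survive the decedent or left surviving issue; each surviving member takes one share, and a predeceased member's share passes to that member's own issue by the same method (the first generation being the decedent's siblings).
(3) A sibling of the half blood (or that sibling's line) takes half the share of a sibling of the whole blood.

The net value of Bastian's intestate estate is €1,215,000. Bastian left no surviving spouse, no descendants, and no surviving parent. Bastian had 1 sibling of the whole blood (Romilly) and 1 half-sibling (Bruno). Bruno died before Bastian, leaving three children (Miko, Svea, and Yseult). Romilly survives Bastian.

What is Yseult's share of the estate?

The entire €1,215,000 passes to the siblings and their issue.
Counting each half-blood sibling's line as half a unit, there are 3/2 units in €1,215,000, so one unit is €810,000. Whole-blood lines (Romilly) take €810,000 each; half-blood lines (Bruno) take €405,000 each.
Bruno's share (€405,000) is divided into 3 shares of €135,000: Miko, Svea, and Yseult each take €135,000.

Yseult receives €135,000.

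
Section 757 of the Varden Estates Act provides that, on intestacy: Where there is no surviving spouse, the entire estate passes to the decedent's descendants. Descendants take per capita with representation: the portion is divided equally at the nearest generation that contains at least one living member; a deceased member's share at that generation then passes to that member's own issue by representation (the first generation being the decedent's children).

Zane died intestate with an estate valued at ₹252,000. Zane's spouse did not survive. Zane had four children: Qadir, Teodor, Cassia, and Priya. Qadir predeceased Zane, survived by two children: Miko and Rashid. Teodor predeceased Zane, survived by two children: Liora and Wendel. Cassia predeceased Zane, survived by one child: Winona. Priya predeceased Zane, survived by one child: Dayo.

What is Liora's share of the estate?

The entire ₹252,000 passes to the descendants.
No child survives, so the initial division is made at the grandchildren's generation.
That amount (₹252,000) is divided into 6 shares of ₹42,000: Miko, Rashid, Liora, Wendel, Winona, and Dayo each take ₹42,000.

Liora receives ₹42,000.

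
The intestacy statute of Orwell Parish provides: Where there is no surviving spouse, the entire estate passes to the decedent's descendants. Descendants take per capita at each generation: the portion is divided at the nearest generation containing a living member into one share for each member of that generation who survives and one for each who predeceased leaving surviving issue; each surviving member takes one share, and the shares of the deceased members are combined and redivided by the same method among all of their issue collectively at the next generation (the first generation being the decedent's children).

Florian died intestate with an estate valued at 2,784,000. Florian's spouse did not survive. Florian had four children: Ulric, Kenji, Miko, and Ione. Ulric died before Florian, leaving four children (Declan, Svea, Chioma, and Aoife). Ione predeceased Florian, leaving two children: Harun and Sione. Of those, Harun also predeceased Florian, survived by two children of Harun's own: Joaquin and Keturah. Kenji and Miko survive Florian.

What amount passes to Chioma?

The entire 2,784,000 passes to the descendants.
That amount (2,784,000) is divided at the children's generation into 4 shares of 696,000. Kenji and Miko each take 696,000. The 2 shares of the deceased (Ulric and Ione) are combined into a pool of 1,392,000.
That pool (1,392,000) is divided at the grandchildren's generation into 6 shares of 232,000. Declan, Svea, Chioma, Aoife, and Sione each take 232,000. The remaining share for the deceased Harun (232,000) is carried to the next generation.
That pool (232,000) is divided at the great-grandchildren's generation equally among Joaquin and Keturah: 116,000 each.

Chioma receives 232,000.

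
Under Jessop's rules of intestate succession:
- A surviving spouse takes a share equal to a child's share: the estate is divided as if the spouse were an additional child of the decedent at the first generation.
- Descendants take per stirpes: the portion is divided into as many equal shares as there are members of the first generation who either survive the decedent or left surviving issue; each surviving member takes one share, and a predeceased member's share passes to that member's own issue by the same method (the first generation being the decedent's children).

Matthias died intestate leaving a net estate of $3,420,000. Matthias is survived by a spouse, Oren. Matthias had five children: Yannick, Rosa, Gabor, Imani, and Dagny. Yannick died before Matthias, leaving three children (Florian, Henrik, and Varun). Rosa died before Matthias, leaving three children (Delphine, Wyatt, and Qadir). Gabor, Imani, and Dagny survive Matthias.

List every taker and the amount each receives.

The spouse counts as an additional share at the children's level, so there are 6 primary shares of $570,000. Oren takes one such share ($570,000).
The children's combined portion ($2,850,000) is divided into 5 shares of $570,000: Gabor, Imani, and Dagny each take $570,000; Yannick's $570,000 share passes to Yannick's issue; Rosa's $570,000 share passes to Rosa's issue.
Yannick's share ($570,000) is divided into 3 shares of $190,000: Florian, Henrik, and Varun each take $190,000.
Rosa's share ($570,000) is divided into 3 shares of $190,000: Delphine, Wyatt, and Qadir each take $190,000.

Oren: $570,000; Florian: $190,000; Henrik: $190,000; Varun: $190,000; Delphine: $190,000; Wyatt: $190,000; Qadir: $190,000; Gabor: $570,000; Imani: $570,000; Dagny: $570,000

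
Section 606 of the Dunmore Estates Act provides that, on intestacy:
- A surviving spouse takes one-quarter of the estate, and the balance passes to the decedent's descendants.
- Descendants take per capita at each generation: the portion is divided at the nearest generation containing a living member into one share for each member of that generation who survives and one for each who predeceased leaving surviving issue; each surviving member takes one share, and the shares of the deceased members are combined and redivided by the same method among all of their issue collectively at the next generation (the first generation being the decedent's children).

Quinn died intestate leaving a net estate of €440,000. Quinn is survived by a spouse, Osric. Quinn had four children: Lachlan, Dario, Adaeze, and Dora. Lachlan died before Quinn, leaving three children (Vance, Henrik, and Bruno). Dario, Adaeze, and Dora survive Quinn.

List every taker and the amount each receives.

Osric takes one-quarter of €440,000 = €110,000. The remaining €330,000 passes to the descendants.
The descendants' portion (€330,000) is divided at the children's generation into 4 shares of €82,500. Dario, Adaeze, and Dora each take €82,500. The remaining share for the deceased Lachlan (€82,500) is carried to the next generation.
That pool (€82,500) is divided at the grandchildren's generation equally among Vance, Henrik, and Bruno: €27,500 each.

Osric: €110,000; Vance: €27,500; Henrik: €27,500; Bruno: €27,500; Dario: €82,500; Adaeze: €82,500; Dora: €82,500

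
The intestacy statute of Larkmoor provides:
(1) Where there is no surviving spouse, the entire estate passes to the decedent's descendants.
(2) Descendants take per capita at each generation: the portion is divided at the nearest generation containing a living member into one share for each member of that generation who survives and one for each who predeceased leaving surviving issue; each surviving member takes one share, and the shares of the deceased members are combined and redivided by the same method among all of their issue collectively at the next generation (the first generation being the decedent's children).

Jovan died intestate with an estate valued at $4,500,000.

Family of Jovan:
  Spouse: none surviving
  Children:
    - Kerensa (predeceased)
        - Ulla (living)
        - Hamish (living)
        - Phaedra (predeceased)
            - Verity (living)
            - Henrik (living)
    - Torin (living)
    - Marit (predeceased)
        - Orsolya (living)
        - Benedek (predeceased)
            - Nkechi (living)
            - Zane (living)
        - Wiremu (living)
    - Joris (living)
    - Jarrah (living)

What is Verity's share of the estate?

Verity receives $150,000.

The entire $4,500,000 passes to the descendants.
That amount ($4,500,000) is divided at the children's generation into 5 shares of $900,000. Torin, Joris, and Jarrah each take $900,000. The 2 shares of the deceased (Kerensa and Marit) are combined into a pool of $1,800,000.
That pool ($1,800,000) is divided at the grandchildren's generation into 6 shares of $300,000. Ulla, Hamish, Orsolya, and Wiremu each take $300,000. The 2 shares of the deceased (Phaedra and Benedek) are combined into a pool of $600,000.
That pool ($600,000) is divided at the great-grandchildren's generation equally among Verity, Henrik, Nkechi, and Zane: $150,000 each.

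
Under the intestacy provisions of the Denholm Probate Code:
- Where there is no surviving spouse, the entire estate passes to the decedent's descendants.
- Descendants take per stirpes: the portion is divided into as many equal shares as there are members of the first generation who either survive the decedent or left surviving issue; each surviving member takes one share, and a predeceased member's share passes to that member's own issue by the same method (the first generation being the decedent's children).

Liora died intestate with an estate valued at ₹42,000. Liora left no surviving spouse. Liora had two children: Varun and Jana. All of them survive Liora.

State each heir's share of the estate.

The entire ₹42,000 passes to the descendants.
That amount (₹42,000) is divided into 2 shares of ₹21,000: Varun and Jana each take ₹21,000.

Varun: ₹21,000; Jana: ₹21,000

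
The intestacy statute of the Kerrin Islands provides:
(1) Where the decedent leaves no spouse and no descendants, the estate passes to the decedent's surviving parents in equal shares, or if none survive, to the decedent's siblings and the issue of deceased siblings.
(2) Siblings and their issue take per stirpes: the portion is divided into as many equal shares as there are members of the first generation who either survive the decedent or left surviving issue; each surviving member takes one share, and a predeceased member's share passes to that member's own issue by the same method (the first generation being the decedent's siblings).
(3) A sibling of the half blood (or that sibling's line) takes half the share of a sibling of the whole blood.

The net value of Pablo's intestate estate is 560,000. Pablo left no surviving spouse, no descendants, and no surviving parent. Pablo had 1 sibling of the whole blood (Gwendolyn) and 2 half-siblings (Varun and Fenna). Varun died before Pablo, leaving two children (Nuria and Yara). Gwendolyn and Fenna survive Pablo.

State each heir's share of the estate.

Gwendolyn: 280,000; Nuria: 70,000; Yara: 70,000; Fenna: 140,000

The entire 560,000 passes to the siblings and their issue.
Counting each half-blood sibling's line as half a unit, there are 2 units in 560,000, so one unit is 280,000. Whole-blood lines (Gwendolyn) take 280,000 each; half-blood lines (Varun and Fenna) take 140,000 each.
Varun's share (140,000) is divided into 2 shares of 70,000: Nuria and Yara each take 70,000.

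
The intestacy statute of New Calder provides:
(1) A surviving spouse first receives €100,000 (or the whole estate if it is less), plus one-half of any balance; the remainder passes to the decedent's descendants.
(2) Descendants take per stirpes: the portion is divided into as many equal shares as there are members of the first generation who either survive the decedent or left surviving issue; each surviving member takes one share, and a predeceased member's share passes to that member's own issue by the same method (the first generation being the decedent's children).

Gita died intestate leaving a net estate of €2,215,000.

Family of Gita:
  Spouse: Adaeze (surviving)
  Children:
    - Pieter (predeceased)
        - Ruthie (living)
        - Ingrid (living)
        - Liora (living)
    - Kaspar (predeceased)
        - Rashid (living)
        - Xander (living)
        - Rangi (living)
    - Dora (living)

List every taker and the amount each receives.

Adaeze: €1,157,500; Ruthie: €117,500; Ingrid: €117,500; Liora: €117,500; Rashid: €117,500; Xander: €117,500; Rangi: €117,500; Dora: €352,500

Adaeze first takes €100,000, leaving a balance of €2,115,000. Adaeze then takes one-half of the balance (€1,057,500), for a total of €1,157,500. The remaining €1,057,500 passes to the descendants.
The descendants' portion (€1,057,500) is divided into 3 shares of €352,500: Dora takes €352,500; Pieter's €352,500 share passes to Pieter's issue; Kaspar's €352,500 share passes to Kaspar's issue.
Pieter's share (€352,500) is divided into 3 shares of €117,500: Ruthie, Ingrid, and Liora each take €117,500.
Kaspar's share (€352,500) is divided into 3 shares of €117,500: Rashid, Xander, and Rangi each take €117,500.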